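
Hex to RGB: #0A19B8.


0A → 10 (R)
19 → 25 (G)
B8 → 184 (B)
= RGB(10, 25, 184)


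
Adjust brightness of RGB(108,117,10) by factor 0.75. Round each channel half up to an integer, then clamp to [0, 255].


Multiply each channel by 0.75, round half up, clamp to [0, 255]
R: 108×0.75 = 81
G: 117×0.75 = 87.75 → round → 88
B: 10×0.75 = 7.5 → round → 8
= RGB(81, 88, 8)


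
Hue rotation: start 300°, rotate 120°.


New hue = (H + rotation) mod 360
New hue = (300 + 120) mod 360
= 420 mod 360
= 60°


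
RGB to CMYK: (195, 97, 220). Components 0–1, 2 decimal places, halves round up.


R'=195/255≈0.7647, G'=97/255≈0.3804, B'=220/255≈0.8627
K = 1 - max(R',G',B') = 1 - 220/255 = 35/255 = 0.13725… → 0.14
(1-R'-K)/(1-K) simplifies to (max-R)/max with max = 220:
C = (220-195)/220 = 25/220 = 0.11363… → 0.11
M = (220-97)/220 = 123/220 = 0.55909… → 0.56
Y = (220-220)/220 = 0/220 = 0 → 0.00
= CMYK(0.11, 0.56, 0.00, 0.14)


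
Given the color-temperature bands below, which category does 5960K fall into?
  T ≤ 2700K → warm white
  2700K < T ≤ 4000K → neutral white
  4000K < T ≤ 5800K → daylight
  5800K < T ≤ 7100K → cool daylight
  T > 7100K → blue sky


Temperature: 5960K
5800K < 5960K ≤ 7100K → cool daylight
Classification: cool daylight


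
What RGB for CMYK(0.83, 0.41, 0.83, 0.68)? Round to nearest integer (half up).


R = 255 × (1-C) × (1-K) = 255 × 0.17 × 0.32 = 13.872 → 14
G = 255 × (1-M) × (1-K) = 255 × 0.59 × 0.32 = 48.144 → 48
B = 255 × (1-Y) × (1-K) = 255 × 0.17 × 0.32 = 13.872 → 14
= RGB(14, 48, 14)


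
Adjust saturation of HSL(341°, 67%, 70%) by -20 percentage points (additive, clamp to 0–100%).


Original S = 67%
Adjustment = -20 percentage points
New S = 67 + (-20) = 47
Clamp to [0, 100] → 47
= HSL(341°, 47%, 70%)


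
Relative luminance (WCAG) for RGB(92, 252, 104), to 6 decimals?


Linearize each channel (sRGB transfer function): c = v/255; c_lin = c/12.92 if c ≤ 0.04045, else ((c+0.055)/1.055)^2.4
  R: 92/255 ≈ 0.360784 > 0.04045 → ((0.360784+0.055)/1.055)^2.4 ≈ 0.107023
  G: 252/255 ≈ 0.988235 > 0.04045 → ((0.988235+0.055)/1.055)^2.4 ≈ 0.973445
  B: 104/255 ≈ 0.407843 > 0.04045 → ((0.407843+0.055)/1.055)^2.4 ≈ 0.138432
R_lin = 0.107023, G_lin = 0.973445, B_lin = 0.138432
L = 0.2126×R + 0.7152×G + 0.0722×B
L = 0.2126×0.107023 + 0.7152×0.973445 + 0.0722×0.138432
L ≈ 0.728956


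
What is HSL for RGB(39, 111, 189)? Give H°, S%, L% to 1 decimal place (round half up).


Normalize: R'=39/255≈0.1529, G'=111/255≈0.4353, B'=189/255≈0.7412
Max=189/255, Min=39/255, Δ=Max-Min=150/255
L = (Max+Min)/2 = (189+39)/510 = 228/510 = 0.44705… → L = 44.7%
L ≤ 0.5 → S = Δ/(Max+Min) = 150/(189+39) = 150/228 = 0.65789… → S = 65.8%
(the 1/255 factors cancel in S and H, so raw channel differences can be used)
Max is B' → H = 60 × ((R-G)/Δ + 4) = 60 × ((39-111)/150 + 4)
  -72/150 + 4 = -0.48 + 4 = 3.52
  H = 60 × 3.52 = 211.2° → H = 211.2°
= HSL(211.2°, 65.8%, 44.7%)


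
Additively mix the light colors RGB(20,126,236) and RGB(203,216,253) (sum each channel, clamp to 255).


Additive: each channel = min(255, C₁+C₂)
R: 20+203 = 223 → 223
G: 126+216 = 342 → 255
B: 236+253 = 489 → 255
= RGB(223, 255, 255)


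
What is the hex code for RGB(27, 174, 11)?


R = 27 → 1B (hex)
G = 174 → AE (hex)
B = 11 → 0B (hex)
Hex = #1BAE0B


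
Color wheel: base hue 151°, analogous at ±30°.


Base hue: 151°
Left analog: (151 - 30) mod 360 = 121°
Right analog: (151 + 30) mod 360 = 181°
Analogous hues = 121° and 181°


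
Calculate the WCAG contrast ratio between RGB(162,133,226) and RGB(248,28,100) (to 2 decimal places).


Linearize each sRGB channel c=v/255: c/12.92 if c ≤ 0.04045 else ((c+0.055)/1.055)^2.4
L = 0.2126×R_lin + 0.7152×G_lin + 0.0722×B_lin
Color 1 (162,133,226):
  R=162: 162/255≈0.6353 > 0.04045 → ((0.6353+0.055)/1.055)^2.4 ≈ 0.36131
  G=133: 133/255≈0.5216 > 0.04045 → ((0.5216+0.055)/1.055)^2.4 ≈ 0.23455
  B=226: 226/255≈0.8863 > 0.04045 → ((0.8863+0.055)/1.055)^2.4 ≈ 0.76052
  L1 = 0.2126×0.36131 + 0.7152×0.23455 + 0.0722×0.76052 ≈ 0.29947
Color 2 (248,28,100):
  R=248: 248/255≈0.9725 > 0.04045 → ((0.9725+0.055)/1.055)^2.4 ≈ 0.93869
  G=28: 28/255≈0.1098 > 0.04045 → ((0.1098+0.055)/1.055)^2.4 ≈ 0.01161
  B=100: 100/255≈0.3922 > 0.04045 → ((0.3922+0.055)/1.055)^2.4 ≈ 0.12744
  L2 = 0.2126×0.93869 + 0.7152×0.01161 + 0.0722×0.12744 ≈ 0.21707
Lighter = 0.29947, Darker = 0.21707
Ratio = (L_lighter + 0.05) / (L_darker + 0.05)
Ratio = (0.29947 + 0.05) / (0.21707 + 0.05) = 0.34947 / 0.26707 ≈ 1.3085
Ratio ≈ 1.31:1


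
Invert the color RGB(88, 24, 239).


Invert: (255-R, 255-G, 255-B)
R: 255-88 = 167
G: 255-24 = 231
B: 255-239 = 16
= RGB(167, 231, 16)


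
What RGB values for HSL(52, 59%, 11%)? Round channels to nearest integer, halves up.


H=52°, S=0.59, L=0.11
C = (1-|2L-1|)×S = (1-|-0.78|)×0.59 = 0.1298
H' = H/60 = 52/60 ≈ 0.8667; X = C×(1-|H' mod 2 - 1|) ≈ 0.1125
m = L - C/2 = 0.11 - 0.0649 = 0.0451
Sector ⌊H'⌋ = 0 → (R',G',B') = (0.1298, ≈0.1125, 0.0)
RGB = ((R'+m)×255, (G'+m)×255, (B'+m)×255) = (44.5995, 40.1863, 11.5005)
Round half up → RGB(45, 40, 12)


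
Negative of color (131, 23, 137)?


Invert: (255-R, 255-G, 255-B)
R: 255-131 = 124
G: 255-23 = 232
B: 255-137 = 118
= RGB(124, 232, 118)


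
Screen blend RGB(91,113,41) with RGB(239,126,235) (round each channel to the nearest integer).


Screen: C = 255 - (255-A)×(255-B)/255, rounded to nearest integer
R: 255 - (255-91)×(255-239)/255 = 255 - 2624/255 ≈ 255 - 10.290 = 244.710 → 245
G: 255 - (255-113)×(255-126)/255 = 255 - 18318/255 ≈ 255 - 71.835 = 183.165 → 183
B: 255 - (255-41)×(255-235)/255 = 255 - 4280/255 ≈ 255 - 16.784 = 238.216 → 238
= RGB(245, 183, 238)


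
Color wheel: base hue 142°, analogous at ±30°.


Base hue: 142°
Left analog: (142 - 30) mod 360 = 112°
Right analog: (142 + 30) mod 360 = 172°
Analogous hues = 112° and 172°


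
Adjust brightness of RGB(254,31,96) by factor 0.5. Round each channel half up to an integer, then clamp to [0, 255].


Multiply each channel by 0.5, round half up, clamp to [0, 255]
R: 254×0.5 = 127
G: 31×0.5 = 15.5 → round → 16
B: 96×0.5 = 48
= RGB(127, 16, 48)


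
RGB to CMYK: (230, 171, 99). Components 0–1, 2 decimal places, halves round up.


R'=230/255≈0.9020, G'=171/255≈0.6706, B'=99/255≈0.3882
K = 1 - max(R',G',B') = 1 - 230/255 = 25/255 = 0.09803… → 0.10
(1-R'-K)/(1-K) simplifies to (max-R)/max with max = 230:
C = (230-230)/230 = 0/230 = 0 → 0.00
M = (230-171)/230 = 59/230 = 0.25652… → 0.26
Y = (230-99)/230 = 131/230 = 0.56956… → 0.57
= CMYK(0.00, 0.26, 0.57, 0.10)


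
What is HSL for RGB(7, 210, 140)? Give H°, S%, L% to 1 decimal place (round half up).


Normalize: R'=7/255≈0.0275, G'=210/255≈0.8235, B'=140/255≈0.5490
Max=210/255, Min=7/255, Δ=Max-Min=203/255
L = (Max+Min)/2 = (210+7)/510 = 217/510 = 0.42549… → L = 42.5%
L ≤ 0.5 → S = Δ/(Max+Min) = 203/(210+7) = 203/217 = 0.93548… → S = 93.5%
(the 1/255 factors cancel in S and H, so raw channel differences can be used)
Max is G' → H = 60 × ((B-R)/Δ + 2) = 60 × ((140-7)/203 + 2)
  133/203 + 2 = 0.6551… + 2 = 2.6551…
  H = 60 × 2.6551… = 159.310…° → H = 159.3°
= HSL(159.3°, 93.5%, 42.5%)


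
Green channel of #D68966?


Color: #D68966
R = D6 = 214
G = 89 = 137
B = 66 = 102
Green = 137


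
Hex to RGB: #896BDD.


89 → 137 (R)
6B → 107 (G)
DD → 221 (B)
= RGB(137, 107, 221)


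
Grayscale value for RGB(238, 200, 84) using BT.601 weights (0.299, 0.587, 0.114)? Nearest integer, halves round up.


Gray = 0.299×R + 0.587×G + 0.114×B
Gray = 0.299×238 + 0.587×200 + 0.114×84
Gray = 71.162 + 117.400 + 9.576
Gray = 198.138 → round half up → 198
Gray = 198


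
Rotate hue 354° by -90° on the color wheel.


New hue = (H + rotation) mod 360
New hue = (354 -90) mod 360
= 264 mod 360
= 264°


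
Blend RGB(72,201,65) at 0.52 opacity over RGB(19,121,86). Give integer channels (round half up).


C = α×F + (1-α)×B, with 1-α = 0.48
R: 0.52×72 + 0.48×19 = 37.44 + 9.12 = 46.56 → 47
G: 0.52×201 + 0.48×121 = 104.52 + 58.08 = 162.60 → 163
B: 0.52×65 + 0.48×86 = 33.80 + 41.28 = 75.08 → 75
= RGB(47, 163, 75)


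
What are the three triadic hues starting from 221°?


Triadic: equally spaced at 120° intervals
H1 = 221°
H2 = (221 + 120) mod 360 = 341°
H3 = (221 + 240) mod 360 = 101°
Triadic = 221°, 341°, 101°


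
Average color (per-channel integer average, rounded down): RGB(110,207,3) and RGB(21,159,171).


Midpoint: each channel = ⌊(C₁+C₂)/2⌋
R: ⌊(110+21)/2⌋ = 65
G: ⌊(207+159)/2⌋ = 183
B: ⌊(3+171)/2⌋ = 87
= RGB(65, 183, 87)


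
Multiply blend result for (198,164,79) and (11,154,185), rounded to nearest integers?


Multiply: C = A×B/255, rounded to nearest integer
R: 198×11/255 = 2178/255 ≈ 8.541 → 9
G: 164×154/255 = 25256/255 ≈ 99.043 → 99
B: 79×185/255 = 14615/255 ≈ 57.314 → 57
= RGB(9, 99, 57)


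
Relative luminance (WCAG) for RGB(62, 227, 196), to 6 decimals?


Linearize each channel (sRGB transfer function): c = v/255; c_lin = c/12.92 if c ≤ 0.04045, else ((c+0.055)/1.055)^2.4
  R: 62/255 ≈ 0.243137 > 0.04045 → ((0.243137+0.055)/1.055)^2.4 ≈ 0.048172
  G: 227/255 ≈ 0.890196 > 0.04045 → ((0.890196+0.055)/1.055)^2.4 ≈ 0.768151
  B: 196/255 ≈ 0.768627 > 0.04045 → ((0.768627+0.055)/1.055)^2.4 ≈ 0.552011
R_lin = 0.048172, G_lin = 0.768151, B_lin = 0.552011
L = 0.2126×R + 0.7152×G + 0.0722×B
L = 0.2126×0.048172 + 0.7152×0.768151 + 0.0722×0.552011
L ≈ 0.599478


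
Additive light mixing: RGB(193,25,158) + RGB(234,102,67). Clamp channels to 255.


Additive: each channel = min(255, C₁+C₂)
R: 193+234 = 427 → 255
G: 25+102 = 127 → 127
B: 158+67 = 225 → 225
= RGB(255, 127, 225)


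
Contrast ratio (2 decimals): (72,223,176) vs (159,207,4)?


Linearize each sRGB channel c=v/255: c/12.92 if c ≤ 0.04045 else ((c+0.055)/1.055)^2.4
L = 0.2126×R_lin + 0.7152×G_lin + 0.0722×B_lin
Color 1 (72,223,176):
  R=72: 72/255≈0.2824 > 0.04045 → ((0.2824+0.055)/1.055)^2.4 ≈ 0.06480
  G=223: 223/255≈0.8745 > 0.04045 → ((0.8745+0.055)/1.055)^2.4 ≈ 0.73791
  B=176: 176/255≈0.6902 > 0.04045 → ((0.6902+0.055)/1.055)^2.4 ≈ 0.43415
  L1 = 0.2126×0.06480 + 0.7152×0.73791 + 0.0722×0.43415 ≈ 0.57288
Color 2 (159,207,4):
  R=159: 159/255≈0.6235 > 0.04045 → ((0.6235+0.055)/1.055)^2.4 ≈ 0.34670
  G=207: 207/255≈0.8118 > 0.04045 → ((0.8118+0.055)/1.055)^2.4 ≈ 0.62396
  B=4: 4/255≈0.0157 ≤ 0.04045 → 0.0157/12.92 ≈ 0.00121
  L2 = 0.2126×0.34670 + 0.7152×0.62396 + 0.0722×0.00121 ≈ 0.52005
Lighter = 0.57288, Darker = 0.52005
Ratio = (L_lighter + 0.05) / (L_darker + 0.05)
Ratio = (0.57288 + 0.05) / (0.52005 + 0.05) = 0.62288 / 0.57005 ≈ 1.0927
Ratio ≈ 1.09:1


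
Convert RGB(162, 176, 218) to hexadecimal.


R = 162 → A2 (hex)
G = 176 → B0 (hex)
B = 218 → DA (hex)
Hex = #A2B0DA


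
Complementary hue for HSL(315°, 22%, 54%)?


Complement = opposite side of color wheel = hue + 180°
H' = (315 + 180) mod 360 = 135°
S and L unchanged.
= HSL(135°, 22%, 54%)


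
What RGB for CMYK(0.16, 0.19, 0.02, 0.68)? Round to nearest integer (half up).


R = 255 × (1-C) × (1-K) = 255 × 0.84 × 0.32 = 68.544 → 69
G = 255 × (1-M) × (1-K) = 255 × 0.81 × 0.32 = 66.096 → 66
B = 255 × (1-Y) × (1-K) = 255 × 0.98 × 0.32 = 79.968 → 80
= RGB(69, 66, 80)


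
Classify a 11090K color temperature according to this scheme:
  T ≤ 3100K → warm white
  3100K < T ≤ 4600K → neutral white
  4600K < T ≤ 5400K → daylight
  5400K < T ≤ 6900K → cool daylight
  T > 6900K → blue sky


Temperature: 11090K
11090K > 6900K → blue sky
Classification: blue sky


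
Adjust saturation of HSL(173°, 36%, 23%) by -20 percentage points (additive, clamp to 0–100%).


Original S = 36%
Adjustment = -20 percentage points
New S = 36 + (-20) = 16
Clamp to [0, 100] → 16
= HSL(173°, 16%, 23%)


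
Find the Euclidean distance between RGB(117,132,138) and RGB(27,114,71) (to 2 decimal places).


d = √[(R₁-R₂)² + (G₁-G₂)² + (B₁-B₂)²]
d = √[(117-27)² + (132-114)² + (138-71)²]
d = √[8100 + 324 + 4489]
d = √12913
d ≈ 113.64


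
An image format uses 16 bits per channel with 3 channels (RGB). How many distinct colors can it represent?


Total bits = 16 bits/channel × 3 channels = 48 bits
Distinct colors = 2^48
= 281,474,976,710,656 colors


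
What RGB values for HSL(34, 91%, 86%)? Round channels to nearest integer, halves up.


H=34°, S=0.91, L=0.86
C = (1-|2L-1|)×S = (1-|0.72|)×0.91 = 0.2548
H' = H/60 = 34/60 ≈ 0.5667; X = C×(1-|H' mod 2 - 1|) ≈ 0.1444
m = L - C/2 = 0.86 - 0.1274 = 0.7326
Sector ⌊H'⌋ = 0 → (R',G',B') = (0.2548, ≈0.1444, 0.0)
RGB = ((R'+m)×255, (G'+m)×255, (B'+m)×255) = (251.787, 223.6316, 186.813)
Round half up → RGB(252, 224, 187)


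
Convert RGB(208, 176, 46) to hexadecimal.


R = 208 → D0 (hex)
G = 176 → B0 (hex)
B = 46 → 2E (hex)
Hex = #D0B02E


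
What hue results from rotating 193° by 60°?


New hue = (H + rotation) mod 360
New hue = (193 + 60) mod 360
= 253 mod 360
= 253°


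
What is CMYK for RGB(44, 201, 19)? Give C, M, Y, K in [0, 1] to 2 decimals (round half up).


R'=44/255≈0.1725, G'=201/255≈0.7882, B'=19/255≈0.0745
K = 1 - max(R',G',B') = 1 - 201/255 = 54/255 = 0.21176… → 0.21
(1-R'-K)/(1-K) simplifies to (max-R)/max with max = 201:
C = (201-44)/201 = 157/201 = 0.78109… → 0.78
M = (201-201)/201 = 0/201 = 0 → 0.00
Y = (201-19)/201 = 182/201 = 0.90547… → 0.91
= CMYK(0.78, 0.00, 0.91, 0.21)


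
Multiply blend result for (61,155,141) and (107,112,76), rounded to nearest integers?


Multiply: C = A×B/255, rounded to nearest integer
R: 61×107/255 = 6527/255 ≈ 25.596 → 26
G: 155×112/255 = 17360/255 ≈ 68.078 → 68
B: 141×76/255 = 10716/255 ≈ 42.024 → 42
= RGB(26, 68, 42)


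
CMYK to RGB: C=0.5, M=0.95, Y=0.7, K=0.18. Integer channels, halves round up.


R = 255 × (1-C) × (1-K) = 255 × 0.50 × 0.82 = 104.55 → 105
G = 255 × (1-M) × (1-K) = 255 × 0.05 × 0.82 = 10.455 → 10
B = 255 × (1-Y) × (1-K) = 255 × 0.30 × 0.82 = 62.73 → 63
= RGB(105, 10, 63)


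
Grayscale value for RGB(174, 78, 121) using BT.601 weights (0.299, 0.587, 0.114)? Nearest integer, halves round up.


Gray = 0.299×R + 0.587×G + 0.114×B
Gray = 0.299×174 + 0.587×78 + 0.114×121
Gray = 52.026 + 45.786 + 13.794
Gray = 111.606 → round half up → 112
Gray = 112


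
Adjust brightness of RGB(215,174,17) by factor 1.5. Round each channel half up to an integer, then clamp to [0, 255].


Multiply each channel by 1.5, round half up, clamp to [0, 255]
R: 215×1.5 = 322.5 → round → 323 → clamp → 255
G: 174×1.5 = 261 → clamp → 255
B: 17×1.5 = 25.5 → round → 26
= RGB(255, 255, 26)


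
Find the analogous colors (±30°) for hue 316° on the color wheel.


Base hue: 316°
Left analog: (316 - 30) mod 360 = 286°
Right analog: (316 + 30) mod 360 = 346°
Analogous hues = 286° and 346°


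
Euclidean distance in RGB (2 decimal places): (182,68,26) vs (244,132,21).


d = √[(R₁-R₂)² + (G₁-G₂)² + (B₁-B₂)²]
d = √[(182-244)² + (68-132)² + (26-21)²]
d = √[3844 + 4096 + 25]
d = √7965
d ≈ 89.25


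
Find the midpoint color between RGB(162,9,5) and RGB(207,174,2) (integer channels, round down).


Midpoint: each channel = ⌊(C₁+C₂)/2⌋
R: ⌊(162+207)/2⌋ = 184
G: ⌊(9+174)/2⌋ = 91
B: ⌊(5+2)/2⌋ = 3
= RGB(184, 91, 3)


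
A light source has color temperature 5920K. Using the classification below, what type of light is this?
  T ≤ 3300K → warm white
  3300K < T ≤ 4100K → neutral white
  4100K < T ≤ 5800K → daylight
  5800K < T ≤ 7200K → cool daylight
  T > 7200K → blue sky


Temperature: 5920K
5800K < 5920K ≤ 7200K → cool daylight
Classification: cool daylight


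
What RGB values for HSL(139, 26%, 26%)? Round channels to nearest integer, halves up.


H=139°, S=0.26, L=0.26
C = (1-|2L-1|)×S = (1-|-0.48|)×0.26 = 0.1352
H' = H/60 = 139/60 ≈ 2.3167; X = C×(1-|H' mod 2 - 1|) ≈ 0.0428
m = L - C/2 = 0.26 - 0.0676 = 0.1924
Sector ⌊H'⌋ = 2 → (R',G',B') = (0.0, 0.1352, ≈0.0428)
RGB = ((R'+m)×255, (G'+m)×255, (B'+m)×255) = (49.062, 83.538, 59.9794)
Round half up → RGB(49, 84, 60)


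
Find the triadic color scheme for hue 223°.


Triadic: equally spaced at 120° intervals
H1 = 223°
H2 = (223 + 120) mod 360 = 343°
H3 = (223 + 240) mod 360 = 103°
Triadic = 223°, 343°, 103°


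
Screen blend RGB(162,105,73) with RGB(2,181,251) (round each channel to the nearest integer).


Screen: C = 255 - (255-A)×(255-B)/255, rounded to nearest integer
R: 255 - (255-162)×(255-2)/255 = 255 - 23529/255 ≈ 255 - 92.271 = 162.729 → 163
G: 255 - (255-105)×(255-181)/255 = 255 - 11100/255 ≈ 255 - 43.529 = 211.471 → 211
B: 255 - (255-73)×(255-251)/255 = 255 - 728/255 ≈ 255 - 2.855 = 252.145 → 252
= RGB(163, 211, 252)


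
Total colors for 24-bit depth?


Colors = 2^bits = 2^24
= 16,777,216 colors


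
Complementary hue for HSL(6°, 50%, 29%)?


Complement = opposite side of color wheel = hue + 180°
H' = (6 + 180) mod 360 = 186°
S and L unchanged.
= HSL(186°, 50%, 29%)


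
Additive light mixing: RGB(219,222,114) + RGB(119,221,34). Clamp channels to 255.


Additive: each channel = min(255, C₁+C₂)
R: 219+119 = 338 → 255
G: 222+221 = 443 → 255
B: 114+34 = 148 → 148
= RGB(255, 255, 148)


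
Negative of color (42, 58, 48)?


Invert: (255-R, 255-G, 255-B)
R: 255-42 = 213
G: 255-58 = 197
B: 255-48 = 207
= RGB(213, 197, 207)


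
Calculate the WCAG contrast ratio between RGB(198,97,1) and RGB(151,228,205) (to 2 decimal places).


Linearize each sRGB channel c=v/255: c/12.92 if c ≤ 0.04045 else ((c+0.055)/1.055)^2.4
L = 0.2126×R_lin + 0.7152×G_lin + 0.0722×B_lin
Color 1 (198,97,1):
  R=198: 198/255≈0.7765 > 0.04045 → ((0.7765+0.055)/1.055)^2.4 ≈ 0.56471
  G=97: 97/255≈0.3804 > 0.04045 → ((0.3804+0.055)/1.055)^2.4 ≈ 0.11954
  B=1: 1/255≈0.0039 ≤ 0.04045 → 0.0039/12.92 ≈ 0.00030
  L1 = 0.2126×0.56471 + 0.7152×0.11954 + 0.0722×0.00030 ≈ 0.20557
Color 2 (151,228,205):
  R=151: 151/255≈0.5922 > 0.04045 → ((0.5922+0.055)/1.055)^2.4 ≈ 0.30947
  G=228: 228/255≈0.8941 > 0.04045 → ((0.8941+0.055)/1.055)^2.4 ≈ 0.77582
  B=205: 205/255≈0.8039 > 0.04045 → ((0.8039+0.055)/1.055)^2.4 ≈ 0.61050
  L2 = 0.2126×0.30947 + 0.7152×0.77582 + 0.0722×0.61050 ≈ 0.66474
Lighter = 0.66474, Darker = 0.20557
Ratio = (L_lighter + 0.05) / (L_darker + 0.05)
Ratio = (0.66474 + 0.05) / (0.20557 + 0.05) = 0.71474 / 0.25557 ≈ 2.7966
Ratio ≈ 2.80:1


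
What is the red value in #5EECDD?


Color: #5EECDD
R = 5E = 94
G = EC = 236
B = DD = 221
Red = 94


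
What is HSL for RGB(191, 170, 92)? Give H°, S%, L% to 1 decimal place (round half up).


Normalize: R'=191/255≈0.7490, G'=170/255≈0.6667, B'=92/255≈0.3608
Max=191/255, Min=92/255, Δ=Max-Min=99/255
L = (Max+Min)/2 = (191+92)/510 = 283/510 = 0.55490… → L = 55.5%
L > 0.5 → S = Δ/(2-Max-Min) = 99/(510-191-92) = 99/227 = 0.43612… → S = 43.6%
(the 1/255 factors cancel in S and H, so raw channel differences can be used)
Max is R' → H = 60 × (((G-B)/Δ) mod 6) = 60 × (((170-92)/99) mod 6)
  78/99 = 0.7878…
  H = 60 × 0.7878… = 47.272…° → H = 47.3°
= HSL(47.3°, 43.6%, 55.5%)


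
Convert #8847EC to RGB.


88 → 136 (R)
47 → 71 (G)
EC → 236 (B)
= RGB(136, 71, 236)


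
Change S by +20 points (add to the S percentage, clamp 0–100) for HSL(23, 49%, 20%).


Original S = 49%
Adjustment = +20 percentage points
New S = 49 + (20) = 69
Clamp to [0, 100] → 69
= HSL(23°, 69%, 20%)


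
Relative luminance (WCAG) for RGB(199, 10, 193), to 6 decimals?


Linearize each channel (sRGB transfer function): c = v/255; c_lin = c/12.92 if c ≤ 0.04045, else ((c+0.055)/1.055)^2.4
  R: 199/255 ≈ 0.780392 > 0.04045 → ((0.780392+0.055)/1.055)^2.4 ≈ 0.571125
  G: 10/255 ≈ 0.039216 ≤ 0.04045 → 0.039216/12.92 ≈ 0.003035
  B: 193/255 ≈ 0.756863 > 0.04045 → ((0.756863+0.055)/1.055)^2.4 ≈ 0.533276
R_lin = 0.571125, G_lin = 0.003035, B_lin = 0.533276
L = 0.2126×R + 0.7152×G + 0.0722×B
L = 0.2126×0.571125 + 0.7152×0.003035 + 0.0722×0.533276
L ≈ 0.162095


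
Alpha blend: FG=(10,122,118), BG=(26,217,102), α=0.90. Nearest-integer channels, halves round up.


C = α×F + (1-α)×B, with 1-α = 0.10
R: 0.90×10 + 0.10×26 = 9.00 + 2.60 = 11.60 → 12
G: 0.90×122 + 0.10×217 = 109.80 + 21.70 = 131.50 → 132
B: 0.90×118 + 0.10×102 = 106.20 + 10.20 = 116.40 → 116
= RGB(12, 132, 116)


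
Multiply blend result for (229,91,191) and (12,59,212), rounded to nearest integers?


Multiply: C = A×B/255, rounded to nearest integer
R: 229×12/255 = 2748/255 ≈ 10.776 → 11
G: 91×59/255 = 5369/255 ≈ 21.055 → 21
B: 191×212/255 = 40492/255 ≈ 158.792 → 159
= RGB(11, 21, 159)


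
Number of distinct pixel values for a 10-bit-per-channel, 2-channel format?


Total bits = 10 bits/channel × 2 channels = 20 bits
Distinct pixel values = 2^20
= 1,048,576 pixel values


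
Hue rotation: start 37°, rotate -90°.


New hue = (H + rotation) mod 360
New hue = (37 -90) mod 360
= -53 mod 360
= 307°


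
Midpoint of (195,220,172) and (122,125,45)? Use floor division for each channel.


Midpoint: each channel = ⌊(C₁+C₂)/2⌋
R: ⌊(195+122)/2⌋ = 158
G: ⌊(220+125)/2⌋ = 172
B: ⌊(172+45)/2⌋ = 108
= RGB(158, 172, 108)


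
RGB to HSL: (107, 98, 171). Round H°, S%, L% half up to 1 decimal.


Normalize: R'=107/255≈0.4196, G'=98/255≈0.3843, B'=171/255≈0.6706
Max=171/255, Min=98/255, Δ=Max-Min=73/255
L = (Max+Min)/2 = (171+98)/510 = 269/510 = 0.52745… → L = 52.7%
L > 0.5 → S = Δ/(2-Max-Min) = 73/(510-171-98) = 73/241 = 0.30290… → S = 30.3%
(the 1/255 factors cancel in S and H, so raw channel differences can be used)
Max is B' → H = 60 × ((R-G)/Δ + 4) = 60 × ((107-98)/73 + 4)
  9/73 + 4 = 0.1232… + 4 = 4.1232…
  H = 60 × 4.1232… = 247.397…° → H = 247.4°
= HSL(247.4°, 30.3%, 52.7%)


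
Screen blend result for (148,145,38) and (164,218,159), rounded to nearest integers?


Screen: C = 255 - (255-A)×(255-B)/255, rounded to nearest integer
R: 255 - (255-148)×(255-164)/255 = 255 - 9737/255 ≈ 255 - 38.184 = 216.816 → 217
G: 255 - (255-145)×(255-218)/255 = 255 - 4070/255 ≈ 255 - 15.961 = 239.039 → 239
B: 255 - (255-38)×(255-159)/255 = 255 - 20832/255 ≈ 255 - 81.694 = 173.306 → 173
= RGB(217, 239, 173)


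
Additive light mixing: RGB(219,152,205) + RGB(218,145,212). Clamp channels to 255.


Additive: each channel = min(255, C₁+C₂)
R: 219+218 = 437 → 255
G: 152+145 = 297 → 255
B: 205+212 = 417 → 255
= RGB(255, 255, 255)


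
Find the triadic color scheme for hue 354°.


Triadic: equally spaced at 120° intervals
H1 = 354°
H2 = (354 + 120) mod 360 = 114°
H3 = (354 + 240) mod 360 = 234°
Triadic = 354°, 114°, 234°


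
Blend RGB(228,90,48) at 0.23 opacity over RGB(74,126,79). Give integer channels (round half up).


C = α×F + (1-α)×B, with 1-α = 0.77
R: 0.23×228 + 0.77×74 = 52.44 + 56.98 = 109.42 → 109
G: 0.23×90 + 0.77×126 = 20.70 + 97.02 = 117.72 → 118
B: 0.23×48 + 0.77×79 = 11.04 + 60.83 = 71.87 → 72
= RGB(109, 118, 72)


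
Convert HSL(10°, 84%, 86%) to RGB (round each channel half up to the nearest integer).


H=10°, S=0.84, L=0.86
C = (1-|2L-1|)×S = (1-|0.72|)×0.84 = 0.2352
H' = H/60 = 10/60 ≈ 0.1667; X = C×(1-|H' mod 2 - 1|) = 0.0392
m = L - C/2 = 0.86 - 0.1176 = 0.7424
Sector ⌊H'⌋ = 0 → (R',G',B') = (0.2352, 0.0392, 0.0)
RGB = ((R'+m)×255, (G'+m)×255, (B'+m)×255) = (249.288, 199.308, 189.312)
Round half up → RGB(249, 199, 189)


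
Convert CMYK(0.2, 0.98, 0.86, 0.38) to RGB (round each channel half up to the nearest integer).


R = 255 × (1-C) × (1-K) = 255 × 0.80 × 0.62 = 126.48 → 126
G = 255 × (1-M) × (1-K) = 255 × 0.02 × 0.62 = 3.162 → 3
B = 255 × (1-Y) × (1-K) = 255 × 0.14 × 0.62 = 22.134 → 22
= RGB(126, 3, 22)


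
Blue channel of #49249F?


Color: #49249F
R = 49 = 73
G = 24 = 36
B = 9F = 159
Blue = 159


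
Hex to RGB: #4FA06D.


4F → 79 (R)
A0 → 160 (G)
6D → 109 (B)
= RGB(79, 160, 109)


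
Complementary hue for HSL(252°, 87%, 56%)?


Complement = opposite side of color wheel = hue + 180°
H' = (252 + 180) mod 360 = 72°
S and L unchanged.
= HSL(72°, 87%, 56%)


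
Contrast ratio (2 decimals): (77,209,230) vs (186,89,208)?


Linearize each sRGB channel c=v/255: c/12.92 if c ≤ 0.04045 else ((c+0.055)/1.055)^2.4
L = 0.2126×R_lin + 0.7152×G_lin + 0.0722×B_lin
Color 1 (77,209,230):
  R=77: 77/255≈0.3020 > 0.04045 → ((0.3020+0.055)/1.055)^2.4 ≈ 0.07421
  G=209: 209/255≈0.8196 > 0.04045 → ((0.8196+0.055)/1.055)^2.4 ≈ 0.63760
  B=230: 230/255≈0.9020 > 0.04045 → ((0.9020+0.055)/1.055)^2.4 ≈ 0.79130
  L1 = 0.2126×0.07421 + 0.7152×0.63760 + 0.0722×0.79130 ≈ 0.52892
Color 2 (186,89,208):
  R=186: 186/255≈0.7294 > 0.04045 → ((0.7294+0.055)/1.055)^2.4 ≈ 0.49102
  G=89: 89/255≈0.3490 > 0.04045 → ((0.3490+0.055)/1.055)^2.4 ≈ 0.09990
  B=208: 208/255≈0.8157 > 0.04045 → ((0.8157+0.055)/1.055)^2.4 ≈ 0.63076
  L2 = 0.2126×0.49102 + 0.7152×0.09990 + 0.0722×0.63076 ≈ 0.22138
Lighter = 0.52892, Darker = 0.22138
Ratio = (L_lighter + 0.05) / (L_darker + 0.05)
Ratio = (0.52892 + 0.05) / (0.22138 + 0.05) = 0.57892 / 0.27138 ≈ 2.1332
Ratio ≈ 2.13:1


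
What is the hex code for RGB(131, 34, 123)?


R = 131 → 83 (hex)
G = 34 → 22 (hex)
B = 123 → 7B (hex)
Hex = #83227B


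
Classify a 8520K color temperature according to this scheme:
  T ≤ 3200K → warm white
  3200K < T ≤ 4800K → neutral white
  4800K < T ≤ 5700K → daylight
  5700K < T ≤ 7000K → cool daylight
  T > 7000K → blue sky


Temperature: 8520K
8520K > 7000K → blue sky
Classification: blue sky


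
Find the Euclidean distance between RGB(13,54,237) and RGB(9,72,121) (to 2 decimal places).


d = √[(R₁-R₂)² + (G₁-G₂)² + (B₁-B₂)²]
d = √[(13-9)² + (54-72)² + (237-121)²]
d = √[16 + 324 + 13456]
d = √13796
d ≈ 117.46


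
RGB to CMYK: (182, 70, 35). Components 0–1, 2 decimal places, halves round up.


R'=182/255≈0.7137, G'=70/255≈0.2745, B'=35/255≈0.1373
K = 1 - max(R',G',B') = 1 - 182/255 = 73/255 = 0.28627… → 0.29
(1-R'-K)/(1-K) simplifies to (max-R)/max with max = 182:
C = (182-182)/182 = 0/182 = 0 → 0.00
M = (182-70)/182 = 112/182 = 0.61538… → 0.62
Y = (182-35)/182 = 147/182 = 0.80769… → 0.81
= CMYK(0.00, 0.62, 0.81, 0.29)


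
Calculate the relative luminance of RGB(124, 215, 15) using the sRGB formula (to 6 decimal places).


Linearize each channel (sRGB transfer function): c = v/255; c_lin = c/12.92 if c ≤ 0.04045, else ((c+0.055)/1.055)^2.4
  R: 124/255 ≈ 0.486275 > 0.04045 → ((0.486275+0.055)/1.055)^2.4 ≈ 0.201556
  G: 215/255 ≈ 0.843137 > 0.04045 → ((0.843137+0.055)/1.055)^2.4 ≈ 0.679542
  B: 15/255 ≈ 0.058824 > 0.04045 → ((0.058824+0.055)/1.055)^2.4 ≈ 0.004777
R_lin = 0.201556, G_lin = 0.679542, B_lin = 0.004777
L = 0.2126×R + 0.7152×G + 0.0722×B
L = 0.2126×0.201556 + 0.7152×0.679542 + 0.0722×0.004777
L ≈ 0.529205


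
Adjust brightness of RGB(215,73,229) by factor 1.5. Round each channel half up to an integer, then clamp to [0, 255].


Multiply each channel by 1.5, round half up, clamp to [0, 255]
R: 215×1.5 = 322.5 → round → 323 → clamp → 255
G: 73×1.5 = 109.5 → round → 110
B: 229×1.5 = 343.5 → round → 344 → clamp → 255
= RGB(255, 110, 255)


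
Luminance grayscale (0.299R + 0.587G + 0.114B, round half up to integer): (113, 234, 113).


Gray = 0.299×R + 0.587×G + 0.114×B
Gray = 0.299×113 + 0.587×234 + 0.114×113
Gray = 33.787 + 137.358 + 12.882
Gray = 184.027 → round half up → 184
Gray = 184


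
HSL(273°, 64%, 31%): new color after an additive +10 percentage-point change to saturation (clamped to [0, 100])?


Original S = 64%
Adjustment = +10 percentage points
New S = 64 + (10) = 74
Clamp to [0, 100] → 74
= HSL(273°, 74%, 31%)


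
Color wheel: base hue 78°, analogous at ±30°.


Base hue: 78°
Left analog: (78 - 30) mod 360 = 48°
Right analog: (78 + 30) mod 360 = 108°
Analogous hues = 48° and 108°


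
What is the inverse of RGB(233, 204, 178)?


Invert: (255-R, 255-G, 255-B)
R: 255-233 = 22
G: 255-204 = 51
B: 255-178 = 77
= RGB(22, 51, 77)


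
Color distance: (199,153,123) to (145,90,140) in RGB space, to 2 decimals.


d = √[(R₁-R₂)² + (G₁-G₂)² + (B₁-B₂)²]
d = √[(199-145)² + (153-90)² + (123-140)²]
d = √[2916 + 3969 + 289]
d = √7174
d ≈ 84.70


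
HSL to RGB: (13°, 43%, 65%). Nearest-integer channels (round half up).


H=13°, S=0.43, L=0.65
C = (1-|2L-1|)×S = (1-|0.30|)×0.43 = 0.301
H' = H/60 = 13/60 ≈ 0.2167; X = C×(1-|H' mod 2 - 1|) ≈ 0.0652
m = L - C/2 = 0.65 - 0.1505 = 0.4995
Sector ⌊H'⌋ = 0 → (R',G',B') = (0.301, ≈0.0652, 0.0)
RGB = ((R'+m)×255, (G'+m)×255, (B'+m)×255) = (204.1275, 144.00275, 127.3725)
Round half up → RGB(204, 144, 127)


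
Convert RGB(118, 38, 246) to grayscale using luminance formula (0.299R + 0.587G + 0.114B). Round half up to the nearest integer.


Gray = 0.299×R + 0.587×G + 0.114×B
Gray = 0.299×118 + 0.587×38 + 0.114×246
Gray = 35.282 + 22.306 + 28.044
Gray = 85.632 → round half up → 86
Gray = 86


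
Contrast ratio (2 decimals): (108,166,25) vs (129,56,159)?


Linearize each sRGB channel c=v/255: c/12.92 if c ≤ 0.04045 else ((c+0.055)/1.055)^2.4
L = 0.2126×R_lin + 0.7152×G_lin + 0.0722×B_lin
Color 1 (108,166,25):
  R=108: 108/255≈0.4235 > 0.04045 → ((0.4235+0.055)/1.055)^2.4 ≈ 0.14996
  G=166: 166/255≈0.6510 > 0.04045 → ((0.6510+0.055)/1.055)^2.4 ≈ 0.38133
  B=25: 25/255≈0.0980 > 0.04045 → ((0.0980+0.055)/1.055)^2.4 ≈ 0.00972
  L1 = 0.2126×0.14996 + 0.7152×0.38133 + 0.0722×0.00972 ≈ 0.30531
Color 2 (129,56,159):
  R=129: 129/255≈0.5059 > 0.04045 → ((0.5059+0.055)/1.055)^2.4 ≈ 0.21953
  G=56: 56/255≈0.2196 > 0.04045 → ((0.2196+0.055)/1.055)^2.4 ≈ 0.03955
  B=159: 159/255≈0.6235 > 0.04045 → ((0.6235+0.055)/1.055)^2.4 ≈ 0.34670
  L2 = 0.2126×0.21953 + 0.7152×0.03955 + 0.0722×0.34670 ≈ 0.09999
Lighter = 0.30531, Darker = 0.09999
Ratio = (L_lighter + 0.05) / (L_darker + 0.05)
Ratio = (0.30531 + 0.05) / (0.09999 + 0.05) = 0.35531 / 0.14999 ≈ 2.3689
Ratio ≈ 2.37:1


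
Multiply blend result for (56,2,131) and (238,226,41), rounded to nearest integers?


Multiply: C = A×B/255, rounded to nearest integer
R: 56×238/255 = 13328/255 ≈ 52.267 → 52
G: 2×226/255 = 452/255 ≈ 1.773 → 2
B: 131×41/255 = 5371/255 ≈ 21.063 → 21
= RGB(52, 2, 21)


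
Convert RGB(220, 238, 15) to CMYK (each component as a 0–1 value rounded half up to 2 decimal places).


R'=220/255≈0.8627, G'=238/255≈0.9333, B'=15/255≈0.0588
K = 1 - max(R',G',B') = 1 - 238/255 = 17/255 = 0.06666… → 0.07
(1-R'-K)/(1-K) simplifies to (max-R)/max with max = 238:
C = (238-220)/238 = 18/238 = 0.07563… → 0.08
M = (238-238)/238 = 0/238 = 0 → 0.00
Y = (238-15)/238 = 223/238 = 0.93697… → 0.94
= CMYK(0.08, 0.00, 0.94, 0.07)


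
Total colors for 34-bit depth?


Colors = 2^bits = 2^34
= 17,179,869,184 colors


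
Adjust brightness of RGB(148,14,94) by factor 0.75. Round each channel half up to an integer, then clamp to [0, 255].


Multiply each channel by 0.75, round half up, clamp to [0, 255]
R: 148×0.75 = 111
G: 14×0.75 = 10.5 → round → 11
B: 94×0.75 = 70.5 → round → 71
= RGB(111, 11, 71)


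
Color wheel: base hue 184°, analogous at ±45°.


Base hue: 184°
Left analog: (184 - 45) mod 360 = 139°
Right analog: (184 + 45) mod 360 = 229°
Analogous hues = 139° and 229°


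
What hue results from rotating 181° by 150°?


New hue = (H + rotation) mod 360
New hue = (181 + 150) mod 360
= 331 mod 360
= 331°


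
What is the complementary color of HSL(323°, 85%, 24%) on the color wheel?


Complement = opposite side of color wheel = hue + 180°
H' = (323 + 180) mod 360 = 143°
S and L unchanged.
= HSL(143°, 85%, 24%)


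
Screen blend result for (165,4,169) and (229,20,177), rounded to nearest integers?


Screen: C = 255 - (255-A)×(255-B)/255, rounded to nearest integer
R: 255 - (255-165)×(255-229)/255 = 255 - 2340/255 ≈ 255 - 9.176 = 245.824 → 246
G: 255 - (255-4)×(255-20)/255 = 255 - 58985/255 ≈ 255 - 231.314 = 23.686 → 24
B: 255 - (255-169)×(255-177)/255 = 255 - 6708/255 ≈ 255 - 26.306 = 228.694 → 229
= RGB(246, 24, 229)


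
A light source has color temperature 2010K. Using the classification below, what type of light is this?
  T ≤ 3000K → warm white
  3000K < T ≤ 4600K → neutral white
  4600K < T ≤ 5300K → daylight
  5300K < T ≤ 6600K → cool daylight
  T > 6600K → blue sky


Temperature: 2010K
2010K ≤ 3000K → warm white
Classification: warm white


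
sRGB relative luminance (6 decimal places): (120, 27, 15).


Linearize each channel (sRGB transfer function): c = v/255; c_lin = c/12.92 if c ≤ 0.04045, else ((c+0.055)/1.055)^2.4
  R: 120/255 ≈ 0.470588 > 0.04045 → ((0.470588+0.055)/1.055)^2.4 ≈ 0.187821
  G: 27/255 ≈ 0.105882 > 0.04045 → ((0.105882+0.055)/1.055)^2.4 ≈ 0.010960
  B: 15/255 ≈ 0.058824 > 0.04045 → ((0.058824+0.055)/1.055)^2.4 ≈ 0.004777
R_lin = 0.187821, G_lin = 0.010960, B_lin = 0.004777
L = 0.2126×R + 0.7152×G + 0.0722×B
L = 0.2126×0.187821 + 0.7152×0.010960 + 0.0722×0.004777
L ≈ 0.048114


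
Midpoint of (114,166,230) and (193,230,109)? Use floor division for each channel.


Midpoint: each channel = ⌊(C₁+C₂)/2⌋
R: ⌊(114+193)/2⌋ = 153
G: ⌊(166+230)/2⌋ = 198
B: ⌊(230+109)/2⌋ = 169
= RGB(153, 198, 169)


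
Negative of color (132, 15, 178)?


Invert: (255-R, 255-G, 255-B)
R: 255-132 = 123
G: 255-15 = 240
B: 255-178 = 77
= RGB(123, 240, 77)


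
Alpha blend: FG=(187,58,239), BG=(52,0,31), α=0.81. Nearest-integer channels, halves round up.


C = α×F + (1-α)×B, with 1-α = 0.19
R: 0.81×187 + 0.19×52 = 151.47 + 9.88 = 161.35 → 161
G: 0.81×58 + 0.19×0 = 46.98 + 0.00 = 46.98 → 47
B: 0.81×239 + 0.19×31 = 193.59 + 5.89 = 199.48 → 199
= RGB(161, 47, 199)


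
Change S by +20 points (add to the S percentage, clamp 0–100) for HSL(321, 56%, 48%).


Original S = 56%
Adjustment = +20 percentage points
New S = 56 + (20) = 76
Clamp to [0, 100] → 76
= HSL(321°, 76%, 48%)


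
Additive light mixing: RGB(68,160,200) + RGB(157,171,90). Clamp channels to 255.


Additive: each channel = min(255, C₁+C₂)
R: 68+157 = 225 → 225
G: 160+171 = 331 → 255
B: 200+90 = 290 → 255
= RGB(225, 255, 255)


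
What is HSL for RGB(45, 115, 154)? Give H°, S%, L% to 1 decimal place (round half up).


Normalize: R'=45/255≈0.1765, G'=115/255≈0.4510, B'=154/255≈0.6039
Max=154/255, Min=45/255, Δ=Max-Min=109/255
L = (Max+Min)/2 = (154+45)/510 = 199/510 = 0.39019… → L = 39.0%
L ≤ 0.5 → S = Δ/(Max+Min) = 109/(154+45) = 109/199 = 0.54773… → S = 54.8%
(the 1/255 factors cancel in S and H, so raw channel differences can be used)
Max is B' → H = 60 × ((R-G)/Δ + 4) = 60 × ((45-115)/109 + 4)
  -70/109 + 4 = -0.6422… + 4 = 3.3577…
  H = 60 × 3.3577… = 201.467…° → H = 201.5°
= HSL(201.5°, 54.8%, 39.0%)


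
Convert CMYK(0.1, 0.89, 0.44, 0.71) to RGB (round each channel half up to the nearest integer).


R = 255 × (1-C) × (1-K) = 255 × 0.90 × 0.29 = 66.555 → 67
G = 255 × (1-M) × (1-K) = 255 × 0.11 × 0.29 = 8.1345 → 8
B = 255 × (1-Y) × (1-K) = 255 × 0.56 × 0.29 = 41.412 → 41
= RGB(67, 8, 41)


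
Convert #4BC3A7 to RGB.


4B → 75 (R)
C3 → 195 (G)
A7 → 167 (B)
= RGB(75, 195, 167)


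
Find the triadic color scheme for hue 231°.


Triadic: equally spaced at 120° intervals
H1 = 231°
H2 = (231 + 120) mod 360 = 351°
H3 = (231 + 240) mod 360 = 111°
Triadic = 231°, 351°, 111°


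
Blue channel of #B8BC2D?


Color: #B8BC2D
R = B8 = 184
G = BC = 188
B = 2D = 45
Blue = 45


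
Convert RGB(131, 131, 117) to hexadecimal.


R = 131 → 83 (hex)
G = 131 → 83 (hex)
B = 117 → 75 (hex)
Hex = #838375


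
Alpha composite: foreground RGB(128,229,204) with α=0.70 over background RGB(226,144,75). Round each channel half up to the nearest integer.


C = α×F + (1-α)×B, with 1-α = 0.30
R: 0.70×128 + 0.30×226 = 89.60 + 67.80 = 157.40 → 157
G: 0.70×229 + 0.30×144 = 160.30 + 43.20 = 203.50 → 204
B: 0.70×204 + 0.30×75 = 142.80 + 22.50 = 165.30 → 165
= RGB(157, 204, 165)


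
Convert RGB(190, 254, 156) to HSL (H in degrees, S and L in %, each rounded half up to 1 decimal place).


Normalize: R'=190/255≈0.7451, G'=254/255≈0.9961, B'=156/255≈0.6118
Max=254/255, Min=156/255, Δ=Max-Min=98/255
L = (Max+Min)/2 = (254+156)/510 = 410/510 = 0.80392… → L = 80.4%
L > 0.5 → S = Δ/(2-Max-Min) = 98/(510-254-156) = 98/100 = 0.98 → S = 98.0%
(the 1/255 factors cancel in S and H, so raw channel differences can be used)
Max is G' → H = 60 × ((B-R)/Δ + 2) = 60 × ((156-190)/98 + 2)
  -34/98 + 2 = -0.3469… + 2 = 1.6530…
  H = 60 × 1.6530… = 99.183…° → H = 99.2°
= HSL(99.2°, 98.0%, 80.4%)


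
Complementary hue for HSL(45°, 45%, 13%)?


Complement = opposite side of color wheel = hue + 180°
H' = (45 + 180) mod 360 = 225°
S and L unchanged.
= HSL(225°, 45%, 13%)


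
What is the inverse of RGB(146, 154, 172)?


Invert: (255-R, 255-G, 255-B)
R: 255-146 = 109
G: 255-154 = 101
B: 255-172 = 83
= RGB(109, 101, 83)


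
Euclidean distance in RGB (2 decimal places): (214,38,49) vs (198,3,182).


d = √[(R₁-R₂)² + (G₁-G₂)² + (B₁-B₂)²]
d = √[(214-198)² + (38-3)² + (49-182)²]
d = √[256 + 1225 + 17689]
d = √19170
d ≈ 138.46


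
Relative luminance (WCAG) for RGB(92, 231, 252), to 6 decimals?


Linearize each channel (sRGB transfer function): c = v/255; c_lin = c/12.92 if c ≤ 0.04045, else ((c+0.055)/1.055)^2.4
  R: 92/255 ≈ 0.360784 > 0.04045 → ((0.360784+0.055)/1.055)^2.4 ≈ 0.107023
  G: 231/255 ≈ 0.905882 > 0.04045 → ((0.905882+0.055)/1.055)^2.4 ≈ 0.799103
  B: 252/255 ≈ 0.988235 > 0.04045 → ((0.988235+0.055)/1.055)^2.4 ≈ 0.973445
R_lin = 0.107023, G_lin = 0.799103, B_lin = 0.973445
L = 0.2126×R + 0.7152×G + 0.0722×B
L = 0.2126×0.107023 + 0.7152×0.799103 + 0.0722×0.973445
L ≈ 0.664554


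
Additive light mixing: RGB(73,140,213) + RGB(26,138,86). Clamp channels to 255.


Additive: each channel = min(255, C₁+C₂)
R: 73+26 = 99 → 99
G: 140+138 = 278 → 255
B: 213+86 = 299 → 255
= RGB(99, 255, 255)


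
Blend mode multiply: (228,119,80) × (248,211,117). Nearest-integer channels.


Multiply: C = A×B/255, rounded to nearest integer
R: 228×248/255 = 56544/255 ≈ 221.741 → 222
G: 119×211/255 = 25109/255 ≈ 98.467 → 98
B: 80×117/255 = 9360/255 ≈ 36.706 → 37
= RGB(222, 98, 37)


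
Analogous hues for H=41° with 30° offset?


Base hue: 41°
Left analog: (41 - 30) mod 360 = 11°
Right analog: (41 + 30) mod 360 = 71°
Analogous hues = 11° and 71°


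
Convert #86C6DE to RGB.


86 → 134 (R)
C6 → 198 (G)
DE → 222 (B)
= RGB(134, 198, 222)


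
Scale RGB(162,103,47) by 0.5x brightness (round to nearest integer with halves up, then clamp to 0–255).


Multiply each channel by 0.5, round half up, clamp to [0, 255]
R: 162×0.5 = 81
G: 103×0.5 = 51.5 → round → 52
B: 47×0.5 = 23.5 → round → 24
= RGB(81, 52, 24)
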